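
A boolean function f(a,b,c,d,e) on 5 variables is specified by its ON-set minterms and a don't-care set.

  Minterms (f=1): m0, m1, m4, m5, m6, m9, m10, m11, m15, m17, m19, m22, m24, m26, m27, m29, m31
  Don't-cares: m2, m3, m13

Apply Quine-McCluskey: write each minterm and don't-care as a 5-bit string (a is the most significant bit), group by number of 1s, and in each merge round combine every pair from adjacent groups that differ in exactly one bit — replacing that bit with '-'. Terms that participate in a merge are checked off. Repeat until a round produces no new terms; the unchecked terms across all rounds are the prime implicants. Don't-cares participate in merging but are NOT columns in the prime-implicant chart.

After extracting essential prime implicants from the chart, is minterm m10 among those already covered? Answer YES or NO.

NO

size-2^0 implicants → 00000(✓)  00001(✓)  00010(✓)  00011(✓)  00100(✓)  00101(✓)  00110(✓)  01001(✓)  01010(✓)  01011(✓)  01101(✓)  01111(✓)  10001(✓)  10011(✓)  10110(✓)  11000(✓)  11010(✓)  11011(✓)  11101(✓)  11111(✓)
size-2^1 implicants → -0001(✓)  -0011(✓)  -0110  -1010(✓)  -1011(✓)  -1101(✓)  -1111(✓)  0-001(✓)  0-010(✓)  0-011(✓)  0-101(✓)  00-00(✓)  00-01(✓)  00-10(✓)  000-0(✓)  000-1(✓)  0000-(✓)  0001-(✓)  001-0(✓)  0010-(✓)  01-01(✓)  01-11(✓)  010-1(✓)  0101-(✓)  011-1(✓)  1-011(✓)  100-1(✓)  11-11(✓)  110-0  1101-(✓)  111-1(✓)
size-2^2 implicants → --011  -00-1  -1-11  -101-  -11-1  0--01  0-0-1  0-01-  00--0  00-0-  000--  01--1
Unchecked terms (primes): --011, -00-1, -0110, -1-11, -101-, -11-1, 0--01, 0-0-1, 0-01-, 00--0, 00-0-, 000--, 01--1, 110-0
Minterm coverage:
  m0 ⊆ 00--0,00-0-,000--
  m1 ⊆ -00-1,0--01,0-0-1,00-0-,000--
  m4 ⊆ 00--0,00-0-
  m5 ⊆ 0--01,00-0-
  m6 ⊆ -0110,00--0
  m9 ⊆ 0--01,0-0-1,01--1
  m10 ⊆ -101-,0-01-
  m11 ⊆ --011,-1-11,-101-,0-0-1,0-01-,01--1
  m15 ⊆ -1-11,-11-1,01--1
  m17 ⊆ -00-1 [E]
  m19 ⊆ --011,-00-1
  m22 ⊆ -0110 [E]
  m24 ⊆ 110-0 [E]
  m26 ⊆ -101-,110-0
  m27 ⊆ --011,-1-11,-101-
  m29 ⊆ -11-1 [E]
  m31 ⊆ -1-11,-11-1
E = {-00-1, -0110, -11-1, 110-0}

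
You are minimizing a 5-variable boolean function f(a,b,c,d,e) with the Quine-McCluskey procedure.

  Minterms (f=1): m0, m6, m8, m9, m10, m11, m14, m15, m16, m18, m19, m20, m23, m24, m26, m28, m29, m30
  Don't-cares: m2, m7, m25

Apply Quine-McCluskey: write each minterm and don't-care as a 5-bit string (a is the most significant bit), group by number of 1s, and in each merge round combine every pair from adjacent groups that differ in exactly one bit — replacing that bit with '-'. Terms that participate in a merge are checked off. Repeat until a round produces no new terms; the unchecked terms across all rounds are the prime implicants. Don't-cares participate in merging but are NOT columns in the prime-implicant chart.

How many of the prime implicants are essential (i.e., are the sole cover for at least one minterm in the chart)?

Round 0: 00000✓ 00010✓ 00110✓ 00111✓ 01000✓ 01001✓ 01010✓ 01011✓ 01110✓ 01111✓ 10000✓ 10010✓ 10011✓ 10100✓ 10111✓ 11000✓ 11001✓ 11010✓ 11100✓ 11101✓ 11110✓
Round 1: -0000✓ -0010✓ -0111 -1000✓ -1001✓ -1010✓ -1110✓ 0-000✓ 0-010✓ 0-110✓ 0-111✓ 00-10✓ 000-0✓ 0011-✓ 01-10✓ 01-11✓ 010-0✓ 010-1✓ 0100-✓ 0101-✓ 0111-✓ 1-000✓ 1-010✓ 1-100✓ 10-00✓ 10-11 100-0✓ 1001- 11-00✓ 11-01✓ 11-10✓ 110-0✓ 1100-✓ 111-0✓ 1110-✓
Round 2: --000✓ --010✓ -00-0✓ -1-10 -10-0✓ -100- 0--10 0-0-0✓ 0-11- 01-1- 010-- 1--00 1-0-0✓ 11--0 11-0-
Round 3: --0-0
PIs = {--0-0, -0111, -1-10, -100-, 0--10, 0-11-, 01-1-, 010--, 1--00, 10-11, 1001-, 11--0, 11-0-}
Coverage chart:
  m0: --0-0 ←essential
  m6: 0--10,0-11-
  m8: --0-0,-100-,010--
  m9: -100-,010--
  m10: --0-0,-1-10,0--10,01-1-,010--
  m11: 01-1-,010--
  m14: -1-10,0--10,0-11-,01-1-
  m15: 0-11-,01-1-
  m16: --0-0,1--00
  m18: --0-0,1001-
  m19: 10-11,1001-
  m20: 1--00 ←essential
  m23: -0111,10-11
  m24: --0-0,-100-,1--00,11--0,11-0-
  m26: --0-0,-1-10,11--0
  m28: 1--00,11--0,11-0-
  m29: 11-0- ←essential
  m30: -1-10,11--0
Essential: --0-0, 1--00, 11-0-

3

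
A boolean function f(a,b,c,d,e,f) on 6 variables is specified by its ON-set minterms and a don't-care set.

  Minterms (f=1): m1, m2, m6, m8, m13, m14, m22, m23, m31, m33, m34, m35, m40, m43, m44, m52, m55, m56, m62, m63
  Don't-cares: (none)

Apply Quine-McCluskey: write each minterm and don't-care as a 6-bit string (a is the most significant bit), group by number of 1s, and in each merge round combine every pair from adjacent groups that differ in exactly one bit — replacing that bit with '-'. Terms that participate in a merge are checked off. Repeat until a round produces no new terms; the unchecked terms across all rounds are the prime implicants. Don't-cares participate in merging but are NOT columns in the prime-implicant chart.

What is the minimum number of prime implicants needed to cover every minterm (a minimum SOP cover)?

Round 0: 000001✓ 000010✓ 000110✓ 001000✓ 001101 001110✓ 010110✓ 010111✓ 011111✓ 100001✓ 100010✓ 100011✓ 101000✓ 101011✓ 101100✓ 110100 110111✓ 111000✓ 111110✓ 111111✓
Round 1: -00001 -00010 -01000 -10111✓ -11111✓ 0-0110 00-110 000-10 01-111✓ 01011- 1-1000 10-011 1000-1 10001- 101-00 11-111✓ 11111-
Round 2: -1-111
PIs = {-00001, -00010, -01000, -1-111, 0-0110, 00-110, 000-10, 001101, 01011-, 1-1000, 10-011, 1000-1, 10001-, 101-00, 110100, 11111-}
Coverage chart:
  m1: -00001 ←essential
  m2: -00010,000-10
  m6: 0-0110,00-110,000-10
  m8: -01000 ←essential
  m13: 001101 ←essential
  m14: 00-110 ←essential
  m22: 0-0110,01011-
  m23: -1-111,01011-
  m31: -1-111 ←essential
  m33: -00001,1000-1
  m34: -00010,10001-
  m35: 10-011,1000-1,10001-
  m40: -01000,1-1000,101-00
  m43: 10-011 ←essential
  m44: 101-00 ←essential
  m52: 110100 ←essential
  m55: -1-111 ←essential
  m56: 1-1000 ←essential
  m62: 11111- ←essential
  m63: -1-111,11111-
Essential: -00001, -01000, -1-111, 00-110, 001101, 1-1000, 10-011, 101-00, 110100, 11111-
Petrick residual → -00010, 0-0110
Min cover (12 terms): b'c'd'e'f + b'c'd'ef' + b'cd'e'f' + bdef + a'c'def' + a'b'def' + a'b'cde'f + acd'e'f' + ab'd'ef + ab'ce'f' + abc'de'f' + abcde

12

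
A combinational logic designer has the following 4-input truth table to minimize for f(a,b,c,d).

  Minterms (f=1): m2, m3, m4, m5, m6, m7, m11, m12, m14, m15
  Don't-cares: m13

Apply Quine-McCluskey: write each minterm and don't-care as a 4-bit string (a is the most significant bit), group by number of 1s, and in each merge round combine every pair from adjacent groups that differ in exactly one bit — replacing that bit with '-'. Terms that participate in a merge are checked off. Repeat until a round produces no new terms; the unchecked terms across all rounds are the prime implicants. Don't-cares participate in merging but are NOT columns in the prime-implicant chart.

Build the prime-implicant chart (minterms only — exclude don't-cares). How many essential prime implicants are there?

3

[col 0] 0010*, 0011*, 0100*, 0101*, 0110*, 0111*, 1011*, 1100*, 1101*, 1110*, 1111*
[col 1] -011*, -100*, -101*, -110*, -111*, 0-10*, 0-11*, 001-*, 01-0*, 01-1*, 010-*, 011-*, 1-11*, 11-0*, 11-1*, 110-*, 111-*
[col 2] --11, -1-0*, -1-1*, -10-*, -11-*, 0-1-, 01--*, 11--*
[col 3] -1--
Prime implicants: --11, -1--, 0-1-
PI chart (minterm → PIs covering it):
  2 | 0-1-  (sole → essential)
  3 | --11,0-1-
  4 | -1--  (sole → essential)
  5 | -1--  (sole → essential)
  6 | -1--,0-1-
  7 | --11,-1--,0-1-
  11 | --11  (sole → essential)
  12 | -1--  (sole → essential)
  14 | -1--  (sole → essential)
  15 | --11,-1--
Essential prime implicants: --11, -1--, 0-1-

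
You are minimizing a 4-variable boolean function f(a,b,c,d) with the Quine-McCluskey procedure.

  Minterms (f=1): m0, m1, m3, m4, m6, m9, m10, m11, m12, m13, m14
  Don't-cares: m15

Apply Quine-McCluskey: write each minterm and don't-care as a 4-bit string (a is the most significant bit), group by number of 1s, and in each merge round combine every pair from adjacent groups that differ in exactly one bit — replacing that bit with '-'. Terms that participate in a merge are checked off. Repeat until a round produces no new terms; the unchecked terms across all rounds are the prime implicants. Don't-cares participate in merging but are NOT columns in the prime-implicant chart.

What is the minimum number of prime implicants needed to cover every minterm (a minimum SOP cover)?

size-2^0 implicants → 0000(✓)  0001(✓)  0011(✓)  0100(✓)  0110(✓)  1001(✓)  1010(✓)  1011(✓)  1100(✓)  1101(✓)  1110(✓)  1111(✓)
size-2^1 implicants → -001(✓)  -011(✓)  -100(✓)  -110(✓)  0-00  00-1(✓)  000-  01-0(✓)  1-01(✓)  1-10(✓)  1-11(✓)  10-1(✓)  101-(✓)  11-0(✓)  11-1(✓)  110-(✓)  111-(✓)
size-2^2 implicants → -0-1  -1-0  1--1  1-1-  11--
Unchecked terms (primes): -0-1, -1-0, 0-00, 000-, 1--1, 1-1-, 11--
Minterm coverage:
  m0 ⊆ 0-00,000-
  m1 ⊆ -0-1,000-
  m3 ⊆ -0-1 [E]
  m4 ⊆ -1-0,0-00
  m6 ⊆ -1-0 [E]
  m9 ⊆ -0-1,1--1
  m10 ⊆ 1-1- [E]
  m11 ⊆ -0-1,1--1,1-1-
  m12 ⊆ -1-0,11--
  m13 ⊆ 1--1,11--
  m14 ⊆ -1-0,1-1-,11--
E = {-0-1, -1-0, 1-1-}
Petrick residual → 0-00, 1--1
Cover = b'd + bd' + a'c'd' + ad + ac  |cover|=5

5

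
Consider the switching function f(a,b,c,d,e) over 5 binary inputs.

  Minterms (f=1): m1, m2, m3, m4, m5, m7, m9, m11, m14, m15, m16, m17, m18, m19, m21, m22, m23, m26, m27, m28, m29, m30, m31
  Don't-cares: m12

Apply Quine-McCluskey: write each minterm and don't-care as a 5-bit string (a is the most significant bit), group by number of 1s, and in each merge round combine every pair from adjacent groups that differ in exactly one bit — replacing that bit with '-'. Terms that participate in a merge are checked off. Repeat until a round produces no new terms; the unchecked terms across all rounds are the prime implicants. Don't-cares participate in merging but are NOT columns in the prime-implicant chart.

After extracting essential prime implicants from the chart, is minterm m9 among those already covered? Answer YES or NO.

YES

size-2^0 implicants → 00001(✓)  00010(✓)  00011(✓)  00100(✓)  00101(✓)  00111(✓)  01001(✓)  01011(✓)  01100(✓)  01110(✓)  01111(✓)  10000(✓)  10001(✓)  10010(✓)  10011(✓)  10101(✓)  10110(✓)  10111(✓)  11010(✓)  11011(✓)  11100(✓)  11101(✓)  11110(✓)  11111(✓)
size-2^1 implicants → -0001(✓)  -0010(✓)  -0011(✓)  -0101(✓)  -0111(✓)  -1011(✓)  -1100(✓)  -1110(✓)  -1111(✓)  0-001(✓)  0-011(✓)  0-100  0-111(✓)  00-01(✓)  00-11(✓)  000-1(✓)  0001-(✓)  001-1(✓)  0010-  01-11(✓)  010-1(✓)  011-0(✓)  0111-(✓)  1-010(✓)  1-011(✓)  1-101(✓)  1-110(✓)  1-111(✓)  10-01(✓)  10-10(✓)  10-11(✓)  100-0(✓)  100-1(✓)  1000-(✓)  1001-(✓)  101-1(✓)  1011-(✓)  11-10(✓)  11-11(✓)  1101-(✓)  111-0(✓)  111-1(✓)  1110-(✓)  1111-(✓)
size-2^2 implicants → --011(✓)  --111(✓)  -0-01(✓)  -0-11(✓)  -00-1(✓)  -001-  -01-1(✓)  -1-11(✓)  -11-0  -111-  0--11(✓)  0-0-1  00--1(✓)  1--10(✓)  1--11(✓)  1-01-(✓)  1-1-1  1-11-(✓)  10--1(✓)  10-1-(✓)  100--  11-1-(✓)  111--
size-2^3 implicants → ---11  -0--1  1--1-
Unchecked terms (primes): ---11, -0--1, -001-, -11-0, -111-, 0-0-1, 0-100, 0010-, 1--1-, 1-1-1, 100--, 111--
Minterm coverage:
  m1 ⊆ -0--1,0-0-1
  m2 ⊆ -001- [E]
  m3 ⊆ ---11,-0--1,-001-,0-0-1
  m4 ⊆ 0-100,0010-
  m5 ⊆ -0--1,0010-
  m7 ⊆ ---11,-0--1
  m9 ⊆ 0-0-1 [E]
  m11 ⊆ ---11,0-0-1
  m14 ⊆ -11-0,-111-
  m15 ⊆ ---11,-111-
  m16 ⊆ 100-- [E]
  m17 ⊆ -0--1,100--
  m18 ⊆ -001-,1--1-,100--
  m19 ⊆ ---11,-0--1,-001-,1--1-,100--
  m21 ⊆ -0--1,1-1-1
  m22 ⊆ 1--1- [E]
  m23 ⊆ ---11,-0--1,1--1-,1-1-1
  m26 ⊆ 1--1- [E]
  m27 ⊆ ---11,1--1-
  m28 ⊆ -11-0,111--
  m29 ⊆ 1-1-1,111--
  m30 ⊆ -11-0,-111-,1--1-,111--
  m31 ⊆ ---11,-111-,1--1-,1-1-1,111--
E = {-001-, 0-0-1, 1--1-, 100--}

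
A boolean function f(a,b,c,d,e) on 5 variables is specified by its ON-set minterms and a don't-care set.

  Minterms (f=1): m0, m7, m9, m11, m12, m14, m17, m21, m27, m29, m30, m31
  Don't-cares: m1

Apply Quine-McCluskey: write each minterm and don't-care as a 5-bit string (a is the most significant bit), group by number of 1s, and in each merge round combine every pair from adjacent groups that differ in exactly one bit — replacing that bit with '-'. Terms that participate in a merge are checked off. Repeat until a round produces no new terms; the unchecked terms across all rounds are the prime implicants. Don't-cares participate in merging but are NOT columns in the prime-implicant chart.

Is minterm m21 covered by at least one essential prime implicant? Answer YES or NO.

Round 0: 00000✓ 00001✓ 00111 01001✓ 01011✓ 01100✓ 01110✓ 10001✓ 10101✓ 11011✓ 11101✓ 11110✓ 11111✓
Round 1: -0001 -1011 -1110 0-001 0000- 010-1 011-0 1-101 10-01 11-11 111-1 1111-
PIs = {-0001, -1011, -1110, 0-001, 0000-, 00111, 010-1, 011-0, 1-101, 10-01, 11-11, 111-1, 1111-}
Coverage chart:
  m0: 0000- ←essential
  m7: 00111 ←essential
  m9: 0-001,010-1
  m11: -1011,010-1
  m12: 011-0 ←essential
  m14: -1110,011-0
  m17: -0001,10-01
  m21: 1-101,10-01
  m27: -1011,11-11
  m29: 1-101,111-1
  m30: -1110,1111-
  m31: 11-11,111-1,1111-
Essential: 0000-, 00111, 011-0

NO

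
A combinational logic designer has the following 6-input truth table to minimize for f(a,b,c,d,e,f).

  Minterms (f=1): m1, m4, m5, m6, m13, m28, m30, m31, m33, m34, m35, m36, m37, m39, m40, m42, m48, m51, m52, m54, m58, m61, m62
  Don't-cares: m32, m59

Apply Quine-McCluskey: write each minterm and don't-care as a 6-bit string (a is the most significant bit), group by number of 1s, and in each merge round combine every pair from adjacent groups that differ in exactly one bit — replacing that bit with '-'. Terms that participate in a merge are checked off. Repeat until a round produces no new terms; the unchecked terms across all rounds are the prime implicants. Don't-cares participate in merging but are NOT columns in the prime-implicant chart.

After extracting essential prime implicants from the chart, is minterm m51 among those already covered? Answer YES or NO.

size-2^0 implicants → 000001(✓)  000100(✓)  000101(✓)  000110(✓)  001101(✓)  011100(✓)  011110(✓)  011111(✓)  100000(✓)  100001(✓)  100010(✓)  100011(✓)  100100(✓)  100101(✓)  100111(✓)  101000(✓)  101010(✓)  110000(✓)  110011(✓)  110100(✓)  110110(✓)  111010(✓)  111011(✓)  111101  111110(✓)
size-2^1 implicants → -00001(✓)  -00100(✓)  -00101(✓)  -11110  00-101  000-01(✓)  0001-0  00010-(✓)  0111-0  01111-  1-0000(✓)  1-0011  1-0100(✓)  1-1010  10-000(✓)  10-010(✓)  100-00(✓)  100-01(✓)  100-11(✓)  1000-0(✓)  1000-1(✓)  10000-(✓)  10001-(✓)  1001-1(✓)  10010-(✓)  1010-0(✓)  11-011  11-110  110-00(✓)  1101-0  111-10  11101-
size-2^2 implicants → -00-01  -0010-  1-0-00  10-0-0  100--1  100-0-  1000--
Unchecked terms (primes): -00-01, -0010-, -11110, 00-101, 0001-0, 0111-0, 01111-, 1-0-00, 1-0011, 1-1010, 10-0-0, 100--1, 100-0-, 1000--, 11-011, 11-110, 1101-0, 111-10, 11101-, 111101
Minterm coverage:
  m1 ⊆ -00-01 [E]
  m4 ⊆ -0010-,0001-0
  m5 ⊆ -00-01,-0010-,00-101
  m6 ⊆ 0001-0 [E]
  m13 ⊆ 00-101 [E]
  m28 ⊆ 0111-0 [E]
  m30 ⊆ -11110,0111-0,01111-
  m31 ⊆ 01111- [E]
  m33 ⊆ -00-01,100--1,100-0-,1000--
  m34 ⊆ 10-0-0,1000--
  m35 ⊆ 1-0011,100--1,1000--
  m36 ⊆ -0010-,1-0-00,100-0-
  m37 ⊆ -00-01,-0010-,100--1,100-0-
  m39 ⊆ 100--1 [E]
  m40 ⊆ 10-0-0 [E]
  m42 ⊆ 1-1010,10-0-0
  m48 ⊆ 1-0-00 [E]
  m51 ⊆ 1-0011,11-011
  m52 ⊆ 1-0-00,1101-0
  m54 ⊆ 11-110,1101-0
  m58 ⊆ 1-1010,111-10,11101-
  m61 ⊆ 111101 [E]
  m62 ⊆ -11110,11-110,111-10
E = {-00-01, 00-101, 0001-0, 0111-0, 01111-, 1-0-00, 10-0-0, 100--1, 111101}

NO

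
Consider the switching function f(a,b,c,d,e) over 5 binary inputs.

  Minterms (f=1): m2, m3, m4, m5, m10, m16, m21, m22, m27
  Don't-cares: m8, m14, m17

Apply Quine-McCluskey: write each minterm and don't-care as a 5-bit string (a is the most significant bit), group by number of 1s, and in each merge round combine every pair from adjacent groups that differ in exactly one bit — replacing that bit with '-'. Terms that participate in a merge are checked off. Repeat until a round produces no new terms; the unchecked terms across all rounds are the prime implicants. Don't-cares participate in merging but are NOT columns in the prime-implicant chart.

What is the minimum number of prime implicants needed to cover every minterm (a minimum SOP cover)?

7

size-2^0 implicants → 00010(✓)  00011(✓)  00100(✓)  00101(✓)  01000(✓)  01010(✓)  01110(✓)  10000(✓)  10001(✓)  10101(✓)  10110  11011
size-2^1 implicants → -0101  0-010  0001-  0010-  01-10  010-0  10-01  1000-
Unchecked terms (primes): -0101, 0-010, 0001-, 0010-, 01-10, 010-0, 10-01, 1000-, 10110, 11011
Minterm coverage:
  m2 ⊆ 0-010,0001-
  m3 ⊆ 0001- [E]
  m4 ⊆ 0010- [E]
  m5 ⊆ -0101,0010-
  m10 ⊆ 0-010,01-10,010-0
  m16 ⊆ 1000- [E]
  m21 ⊆ -0101,10-01
  m22 ⊆ 10110 [E]
  m27 ⊆ 11011 [E]
E = {0001-, 0010-, 1000-, 10110, 11011}
Petrick residual → -0101, 0-010
Cover = b'cd'e + a'c'de' + a'b'c'd + a'b'cd' + ab'c'd' + ab'cde' + abc'de  |cover|=7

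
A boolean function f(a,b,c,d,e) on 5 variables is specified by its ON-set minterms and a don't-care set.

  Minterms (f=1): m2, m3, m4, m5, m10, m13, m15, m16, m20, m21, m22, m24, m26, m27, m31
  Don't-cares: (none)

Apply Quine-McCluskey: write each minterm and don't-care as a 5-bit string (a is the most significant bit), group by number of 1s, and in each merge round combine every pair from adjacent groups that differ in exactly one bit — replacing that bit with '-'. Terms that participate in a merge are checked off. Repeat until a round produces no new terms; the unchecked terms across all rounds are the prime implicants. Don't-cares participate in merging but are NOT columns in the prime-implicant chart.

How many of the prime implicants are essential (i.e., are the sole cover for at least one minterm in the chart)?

3

Round 0: 00010✓ 00011✓ 00100✓ 00101✓ 01010✓ 01101✓ 01111✓ 10000✓ 10100✓ 10101✓ 10110✓ 11000✓ 11010✓ 11011✓ 11111✓
Round 1: -0100✓ -0101✓ -1010 -1111 0-010 0-101 0001- 0010-✓ 011-1 1-000 10-00 101-0 1010-✓ 11-11 110-0 1101-
Round 2: -010-
PIs = {-010-, -1010, -1111, 0-010, 0-101, 0001-, 011-1, 1-000, 10-00, 101-0, 11-11, 110-0, 1101-}
Coverage chart:
  m2: 0-010,0001-
  m3: 0001- ←essential
  m4: -010- ←essential
  m5: -010-,0-101
  m10: -1010,0-010
  m13: 0-101,011-1
  m15: -1111,011-1
  m16: 1-000,10-00
  m20: -010-,10-00,101-0
  m21: -010- ←essential
  m22: 101-0 ←essential
  m24: 1-000,110-0
  m26: -1010,110-0,1101-
  m27: 11-11,1101-
  m31: -1111,11-11
Essential: -010-, 0001-, 101-0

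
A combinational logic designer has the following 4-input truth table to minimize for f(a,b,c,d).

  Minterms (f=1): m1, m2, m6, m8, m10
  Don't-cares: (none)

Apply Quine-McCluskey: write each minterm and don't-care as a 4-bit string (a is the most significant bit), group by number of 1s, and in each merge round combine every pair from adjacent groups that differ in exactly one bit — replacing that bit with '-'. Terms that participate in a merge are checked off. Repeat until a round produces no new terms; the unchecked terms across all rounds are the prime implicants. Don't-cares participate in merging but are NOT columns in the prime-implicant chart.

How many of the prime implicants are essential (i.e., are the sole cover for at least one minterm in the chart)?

3

size-2^0 implicants → 0001  0010(✓)  0110(✓)  1000(✓)  1010(✓)
size-2^1 implicants → -010  0-10  10-0
Unchecked terms (primes): -010, 0-10, 0001, 10-0
Minterm coverage:
  m1 ⊆ 0001 [E]
  m2 ⊆ -010,0-10
  m6 ⊆ 0-10 [E]
  m8 ⊆ 10-0 [E]
  m10 ⊆ -010,10-0
E = {0-10, 0001, 10-0}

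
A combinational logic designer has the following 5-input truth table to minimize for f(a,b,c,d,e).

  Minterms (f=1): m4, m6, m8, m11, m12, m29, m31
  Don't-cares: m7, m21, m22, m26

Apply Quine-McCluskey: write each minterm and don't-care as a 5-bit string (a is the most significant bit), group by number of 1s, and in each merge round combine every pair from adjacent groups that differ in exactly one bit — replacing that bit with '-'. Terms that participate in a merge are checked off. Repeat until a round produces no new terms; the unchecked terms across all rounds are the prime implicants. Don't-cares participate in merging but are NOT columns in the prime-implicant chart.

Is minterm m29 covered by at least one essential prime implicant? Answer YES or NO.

YES

[col 0] 00100*, 00110*, 00111*, 01000*, 01011, 01100*, 10101*, 10110*, 11010, 11101*, 11111*
[col 1] -0110, 0-100, 001-0, 0011-, 01-00, 1-101, 111-1
Prime implicants: -0110, 0-100, 001-0, 0011-, 01-00, 01011, 1-101, 11010, 111-1
PI chart (minterm → PIs covering it):
  4 | 0-100,001-0
  6 | -0110,001-0,0011-
  8 | 01-00  (sole → essential)
  11 | 01011  (sole → essential)
  12 | 0-100,01-00
  29 | 1-101,111-1
  31 | 111-1  (sole → essential)
Essential prime implicants: 01-00, 01011, 111-1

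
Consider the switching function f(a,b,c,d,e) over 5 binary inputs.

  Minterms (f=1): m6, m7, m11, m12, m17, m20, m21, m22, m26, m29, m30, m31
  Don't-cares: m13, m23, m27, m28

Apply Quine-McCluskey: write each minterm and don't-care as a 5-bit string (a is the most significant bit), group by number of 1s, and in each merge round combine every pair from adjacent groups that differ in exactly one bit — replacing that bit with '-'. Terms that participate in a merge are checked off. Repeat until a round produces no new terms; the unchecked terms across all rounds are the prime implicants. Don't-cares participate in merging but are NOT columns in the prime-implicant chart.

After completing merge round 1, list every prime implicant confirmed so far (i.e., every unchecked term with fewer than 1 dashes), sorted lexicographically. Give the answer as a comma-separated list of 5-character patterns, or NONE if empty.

size-2^0 implicants → 00110(✓)  00111(✓)  01011(✓)  01100(✓)  01101(✓)  10001(✓)  10100(✓)  10101(✓)  10110(✓)  10111(✓)  11010(✓)  11011(✓)  11100(✓)  11101(✓)  11110(✓)  11111(✓)
size-2^1 implicants → -0110(✓)  -0111(✓)  -1011  -1100(✓)  -1101(✓)  0011-(✓)  0110-(✓)  1-100(✓)  1-101(✓)  1-110(✓)  1-111(✓)  10-01  101-0(✓)  101-1(✓)  1010-(✓)  1011-(✓)  11-10(✓)  11-11(✓)  1101-(✓)  111-0(✓)  111-1(✓)  1110-(✓)  1111-(✓)
size-2^2 implicants → -011-  -110-  1-1-0(✓)  1-1-1(✓)  1-10-(✓)  1-11-(✓)  101--(✓)  11-1-  111--(✓)
size-2^3 implicants → 1-1--
Unchecked terms (primes): -011-, -1011, -110-, 1-1--, 10-01, 11-1-

NONE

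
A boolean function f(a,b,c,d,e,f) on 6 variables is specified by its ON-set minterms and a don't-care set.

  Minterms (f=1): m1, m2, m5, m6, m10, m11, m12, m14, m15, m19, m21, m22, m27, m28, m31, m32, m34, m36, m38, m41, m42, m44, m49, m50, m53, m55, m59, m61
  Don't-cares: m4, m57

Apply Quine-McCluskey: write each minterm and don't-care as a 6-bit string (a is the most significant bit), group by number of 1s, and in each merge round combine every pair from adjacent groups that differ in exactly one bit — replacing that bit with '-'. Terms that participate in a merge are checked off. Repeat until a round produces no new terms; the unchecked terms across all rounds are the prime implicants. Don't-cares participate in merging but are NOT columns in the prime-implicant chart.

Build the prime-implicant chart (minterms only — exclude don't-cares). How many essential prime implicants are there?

size-2^0 implicants → 000001(✓)  000010(✓)  000100(✓)  000101(✓)  000110(✓)  001010(✓)  001011(✓)  001100(✓)  001110(✓)  001111(✓)  010011(✓)  010101(✓)  010110(✓)  011011(✓)  011100(✓)  011111(✓)  100000(✓)  100010(✓)  100100(✓)  100110(✓)  101001(✓)  101010(✓)  101100(✓)  110001(✓)  110010(✓)  110101(✓)  110111(✓)  111001(✓)  111011(✓)  111101(✓)
size-2^1 implicants → -00010(✓)  -00100(✓)  -00110(✓)  -01010(✓)  -01100(✓)  -10101  -11011  0-0101  0-0110  0-1011(✓)  0-1100  0-1111(✓)  00-010(✓)  00-100(✓)  00-110(✓)  000-01  000-10(✓)  0001-0(✓)  00010-  001-10(✓)  001-11(✓)  00101-(✓)  0011-0(✓)  00111-(✓)  01-011  011-11(✓)  1-0010  1-1001  10-010(✓)  10-100(✓)  100-00(✓)  100-10(✓)  1000-0(✓)  1001-0(✓)  11-001(✓)  11-101(✓)  110-01(✓)  1101-1  111-01(✓)  1110-1
size-2^2 implicants → -0-010  -0-100  -00-10  -001-0  0-1-11  00--10  00-1-0  001-1-  100--0  11--01
Unchecked terms (primes): -0-010, -0-100, -00-10, -001-0, -10101, -11011, 0-0101, 0-0110, 0-1-11, 0-1100, 00--10, 00-1-0, 000-01, 00010-, 001-1-, 01-011, 1-0010, 1-1001, 100--0, 11--01, 1101-1, 1110-1
Minterm coverage:
  m1 ⊆ 000-01 [E]
  m2 ⊆ -0-010,-00-10,00--10
  m5 ⊆ 0-0101,000-01,00010-
  m6 ⊆ -00-10,-001-0,0-0110,00--10,00-1-0
  m10 ⊆ -0-010,00--10,001-1-
  m11 ⊆ 0-1-11,001-1-
  m12 ⊆ -0-100,0-1100,00-1-0
  m14 ⊆ 00--10,00-1-0,001-1-
  m15 ⊆ 0-1-11,001-1-
  m19 ⊆ 01-011 [E]
  m21 ⊆ -10101,0-0101
  m22 ⊆ 0-0110 [E]
  m27 ⊆ -11011,0-1-11,01-011
  m28 ⊆ 0-1100 [E]
  m31 ⊆ 0-1-11 [E]
  m32 ⊆ 100--0 [E]
  m34 ⊆ -0-010,-00-10,1-0010,100--0
  m36 ⊆ -0-100,-001-0,100--0
  m38 ⊆ -00-10,-001-0,100--0
  m41 ⊆ 1-1001 [E]
  m42 ⊆ -0-010 [E]
  m44 ⊆ -0-100 [E]
  m49 ⊆ 11--01 [E]
  m50 ⊆ 1-0010 [E]
  m53 ⊆ -10101,11--01,1101-1
  m55 ⊆ 1101-1 [E]
  m59 ⊆ -11011,1110-1
  m61 ⊆ 11--01 [E]
E = {-0-010, -0-100, 0-0110, 0-1-11, 0-1100, 000-01, 01-011, 1-0010, 1-1001, 100--0, 11--01, 1101-1}

12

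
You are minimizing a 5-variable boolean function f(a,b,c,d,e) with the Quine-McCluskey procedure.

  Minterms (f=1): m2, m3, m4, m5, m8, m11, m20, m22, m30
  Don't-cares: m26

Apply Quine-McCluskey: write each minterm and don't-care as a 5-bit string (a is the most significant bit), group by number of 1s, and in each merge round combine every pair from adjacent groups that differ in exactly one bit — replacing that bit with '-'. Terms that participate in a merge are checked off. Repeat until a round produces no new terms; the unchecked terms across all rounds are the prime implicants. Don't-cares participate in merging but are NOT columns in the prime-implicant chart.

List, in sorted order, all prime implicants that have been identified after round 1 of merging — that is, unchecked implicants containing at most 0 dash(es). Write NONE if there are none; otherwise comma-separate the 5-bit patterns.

size-2^0 implicants → 00010(✓)  00011(✓)  00100(✓)  00101(✓)  01000  01011(✓)  10100(✓)  10110(✓)  11010(✓)  11110(✓)
size-2^1 implicants → -0100  0-011  0001-  0010-  1-110  101-0  11-10
Unchecked terms (primes): -0100, 0-011, 0001-, 0010-, 01000, 1-110, 101-0, 11-10

01000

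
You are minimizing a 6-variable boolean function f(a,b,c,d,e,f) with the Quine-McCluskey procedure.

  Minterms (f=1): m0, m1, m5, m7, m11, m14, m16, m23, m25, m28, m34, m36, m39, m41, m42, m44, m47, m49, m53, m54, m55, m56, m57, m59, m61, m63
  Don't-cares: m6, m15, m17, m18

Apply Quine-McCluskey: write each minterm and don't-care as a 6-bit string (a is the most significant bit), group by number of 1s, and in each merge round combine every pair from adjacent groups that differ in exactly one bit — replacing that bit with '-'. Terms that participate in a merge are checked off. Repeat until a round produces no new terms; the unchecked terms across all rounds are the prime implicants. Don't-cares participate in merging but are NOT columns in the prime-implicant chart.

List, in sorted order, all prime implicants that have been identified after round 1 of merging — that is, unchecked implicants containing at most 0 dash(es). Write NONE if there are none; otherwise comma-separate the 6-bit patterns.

011100

Round 0: 000000✓ 000001✓ 000101✓ 000110✓ 000111✓ 001011✓ 001110✓ 001111✓ 010000✓ 010001✓ 010010✓ 010111✓ 011001✓ 011100 100010✓ 100100✓ 100111✓ 101001✓ 101010✓ 101100✓ 101111✓ 110001✓ 110101✓ 110110✓ 110111✓ 111000✓ 111001✓ 111011✓ 111101✓ 111111✓
Round 1: -00111✓ -01111✓ -10001✓ -10111✓ -11001✓ 0-0000✓ 0-0001✓ 0-0111✓ 00-110✓ 00-111✓ 000-01 00000-✓ 0001-1 00011-✓ 001-11 00111-✓ 01-001✓ 0100-0 01000-✓ 1-0111✓ 1-1001 1-1111✓ 10-010 10-100 10-111✓ 11-001✓ 11-101✓ 11-111✓ 110-01✓ 1101-1✓ 11011- 111-01✓ 111-11✓ 1110-1✓ 11100- 1111-1✓
Round 2: --0111 -0-111 -1-001 0-000- 00-11- 1--111 11--01 11-1-1 111--1
PIs = {--0111, -0-111, -1-001, 0-000-, 00-11-, 000-01, 0001-1, 001-11, 0100-0, 011100, 1--111, 1-1001, 10-010, 10-100, 11--01, 11-1-1, 11011-, 111--1, 11100-}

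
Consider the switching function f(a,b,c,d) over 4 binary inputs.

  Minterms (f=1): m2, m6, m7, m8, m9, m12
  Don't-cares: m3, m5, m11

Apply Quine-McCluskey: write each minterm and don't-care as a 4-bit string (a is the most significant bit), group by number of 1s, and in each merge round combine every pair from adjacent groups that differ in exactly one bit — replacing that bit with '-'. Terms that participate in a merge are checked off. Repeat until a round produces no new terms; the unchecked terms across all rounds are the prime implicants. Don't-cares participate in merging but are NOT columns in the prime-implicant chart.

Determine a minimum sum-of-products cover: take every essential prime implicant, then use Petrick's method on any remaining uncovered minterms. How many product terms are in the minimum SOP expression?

Round 0: 0010✓ 0011✓ 0101✓ 0110✓ 0111✓ 1000✓ 1001✓ 1011✓ 1100✓
Round 1: -011 0-10✓ 0-11✓ 001-✓ 01-1 011-✓ 1-00 10-1 100-
Round 2: 0-1-
PIs = {-011, 0-1-, 01-1, 1-00, 10-1, 100-}
Coverage chart:
  m2: 0-1- ←essential
  m6: 0-1- ←essential
  m7: 0-1-,01-1
  m8: 1-00,100-
  m9: 10-1,100-
  m12: 1-00 ←essential
Essential: 0-1-, 1-00
Petrick residual → 10-1
Min cover (3 terms): a'c + ac'd' + ab'd

3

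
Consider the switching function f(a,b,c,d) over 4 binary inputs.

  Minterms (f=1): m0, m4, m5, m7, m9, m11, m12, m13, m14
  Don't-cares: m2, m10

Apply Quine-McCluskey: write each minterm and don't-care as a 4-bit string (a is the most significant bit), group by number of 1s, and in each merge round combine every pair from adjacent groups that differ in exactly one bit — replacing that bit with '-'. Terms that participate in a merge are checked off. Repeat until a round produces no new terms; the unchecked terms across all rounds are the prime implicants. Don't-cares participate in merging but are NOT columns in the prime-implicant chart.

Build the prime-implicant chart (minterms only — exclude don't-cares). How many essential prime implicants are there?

1

Round 0: 0000✓ 0010✓ 0100✓ 0101✓ 0111✓ 1001✓ 1010✓ 1011✓ 1100✓ 1101✓ 1110✓
Round 1: -010 -100✓ -101✓ 0-00 00-0 01-1 010-✓ 1-01 1-10 10-1 101- 11-0 110-✓
Round 2: -10-
PIs = {-010, -10-, 0-00, 00-0, 01-1, 1-01, 1-10, 10-1, 101-, 11-0}
Coverage chart:
  m0: 0-00,00-0
  m4: -10-,0-00
  m5: -10-,01-1
  m7: 01-1 ←essential
  m9: 1-01,10-1
  m11: 10-1,101-
  m12: -10-,11-0
  m13: -10-,1-01
  m14: 1-10,11-0
Essential: 01-1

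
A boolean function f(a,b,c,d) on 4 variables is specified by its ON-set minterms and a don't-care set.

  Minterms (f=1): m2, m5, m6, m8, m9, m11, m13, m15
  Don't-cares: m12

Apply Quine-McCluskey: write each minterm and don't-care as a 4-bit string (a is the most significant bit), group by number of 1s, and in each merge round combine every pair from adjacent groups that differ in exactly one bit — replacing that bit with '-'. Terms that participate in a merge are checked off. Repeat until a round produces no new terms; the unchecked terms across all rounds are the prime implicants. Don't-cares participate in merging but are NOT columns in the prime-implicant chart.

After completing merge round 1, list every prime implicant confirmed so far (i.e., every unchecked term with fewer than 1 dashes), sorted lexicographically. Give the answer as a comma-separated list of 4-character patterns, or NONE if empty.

NONE

Round 0: 0010✓ 0101✓ 0110✓ 1000✓ 1001✓ 1011✓ 1100✓ 1101✓ 1111✓
Round 1: -101 0-10 1-00✓ 1-01✓ 1-11✓ 10-1✓ 100-✓ 11-1✓ 110-✓
Round 2: 1--1 1-0-
PIs = {-101, 0-10, 1--1, 1-0-}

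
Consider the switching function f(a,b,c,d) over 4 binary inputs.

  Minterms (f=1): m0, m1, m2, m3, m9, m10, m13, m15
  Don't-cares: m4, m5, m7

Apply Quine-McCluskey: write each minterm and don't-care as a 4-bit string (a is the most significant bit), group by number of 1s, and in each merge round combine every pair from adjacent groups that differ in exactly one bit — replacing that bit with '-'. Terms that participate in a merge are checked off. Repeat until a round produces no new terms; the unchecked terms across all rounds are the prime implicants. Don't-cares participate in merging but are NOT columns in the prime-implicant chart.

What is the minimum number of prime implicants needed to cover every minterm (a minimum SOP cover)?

Round 0: 0000✓ 0001✓ 0010✓ 0011✓ 0100✓ 0101✓ 0111✓ 1001✓ 1010✓ 1101✓ 1111✓
Round 1: -001✓ -010 -101✓ -111✓ 0-00✓ 0-01✓ 0-11✓ 00-0✓ 00-1✓ 000-✓ 001-✓ 01-1✓ 010-✓ 1-01✓ 11-1✓
Round 2: --01 -1-1 0--1 0-0- 00--
PIs = {--01, -010, -1-1, 0--1, 0-0-, 00--}
Coverage chart:
  m0: 0-0-,00--
  m1: --01,0--1,0-0-,00--
  m2: -010,00--
  m3: 0--1,00--
  m9: --01 ←essential
  m10: -010 ←essential
  m13: --01,-1-1
  m15: -1-1 ←essential
Essential: --01, -010, -1-1
Petrick residual → 00--
Min cover (4 terms): c'd + b'cd' + bd + a'b'

4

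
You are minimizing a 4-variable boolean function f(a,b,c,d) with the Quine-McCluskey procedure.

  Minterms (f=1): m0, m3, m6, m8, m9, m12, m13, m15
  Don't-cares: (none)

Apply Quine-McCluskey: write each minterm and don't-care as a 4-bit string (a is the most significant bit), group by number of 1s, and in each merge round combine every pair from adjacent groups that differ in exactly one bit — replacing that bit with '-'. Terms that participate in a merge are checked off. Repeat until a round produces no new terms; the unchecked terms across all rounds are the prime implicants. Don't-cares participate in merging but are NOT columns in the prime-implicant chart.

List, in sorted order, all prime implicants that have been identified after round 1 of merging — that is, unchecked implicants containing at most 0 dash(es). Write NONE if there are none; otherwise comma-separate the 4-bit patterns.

0011, 0110

[col 0] 0000*, 0011, 0110, 1000*, 1001*, 1100*, 1101*, 1111*
[col 1] -000, 1-00*, 1-01*, 100-*, 11-1, 110-*
[col 2] 1-0-
Prime implicants: -000, 0011, 0110, 1-0-, 11-1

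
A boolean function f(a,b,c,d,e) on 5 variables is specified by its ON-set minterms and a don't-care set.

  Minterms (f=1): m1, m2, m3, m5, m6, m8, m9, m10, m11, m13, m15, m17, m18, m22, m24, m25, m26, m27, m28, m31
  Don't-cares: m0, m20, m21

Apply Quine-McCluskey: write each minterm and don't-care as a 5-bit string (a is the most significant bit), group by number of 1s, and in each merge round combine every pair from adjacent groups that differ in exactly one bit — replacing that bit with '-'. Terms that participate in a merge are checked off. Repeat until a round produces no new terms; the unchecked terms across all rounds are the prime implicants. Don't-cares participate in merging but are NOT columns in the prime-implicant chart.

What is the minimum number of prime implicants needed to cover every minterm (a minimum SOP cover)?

[col 0] 00000*, 00001*, 00010*, 00011*, 00101*, 00110*, 01000*, 01001*, 01010*, 01011*, 01101*, 01111*, 10001*, 10010*, 10100*, 10101*, 10110*, 11000*, 11001*, 11010*, 11011*, 11100*, 11111*
[col 1] -0001*, -0010*, -0101*, -0110*, -1000*, -1001*, -1010*, -1011*, -1111*, 0-000*, 0-001*, 0-010*, 0-011*, 0-101*, 00-01*, 00-10*, 000-0*, 000-1*, 0000-*, 0001-*, 01-01*, 01-11*, 010-0*, 010-1*, 0100-*, 0101-*, 011-1*, 1-001*, 1-010*, 1-100, 10-01*, 10-10*, 101-0, 1010-, 11-00, 11-11*, 110-0*, 110-1*, 1100-*, 1101-*
[col 2] --001, --010, -0-01, -0-10, -1-11, -10-0*, -10-1*, -100-*, -101-*, 0--01, 0-0-0*, 0-0-1*, 0-00-*, 0-01-*, 000--*, 01--1, 010--*, 110--*
[col 3] -10--, 0-0--
Prime implicants: --001, --010, -0-01, -0-10, -1-11, -10--, 0--01, 0-0--, 01--1, 1-100, 101-0, 1010-, 11-00
PI chart (minterm → PIs covering it):
  1 | --001,-0-01,0--01,0-0--
  2 | --010,-0-10,0-0--
  3 | 0-0--  (sole → essential)
  5 | -0-01,0--01
  6 | -0-10  (sole → essential)
  8 | -10--,0-0--
  9 | --001,-10--,0--01,0-0--,01--1
  10 | --010,-10--,0-0--
  11 | -1-11,-10--,0-0--,01--1
  13 | 0--01,01--1
  15 | -1-11,01--1
  17 | --001,-0-01
  18 | --010,-0-10
  22 | -0-10,101-0
  24 | -10--,11-00
  25 | --001,-10--
  26 | --010,-10--
  27 | -1-11,-10--
  28 | 1-100,11-00
  31 | -1-11  (sole → essential)
Essential prime implicants: -0-10, -1-11, 0-0--
Petrick residual → --001, --010, 0--01, 11-00
Minimum SOP uses 7 PIs: c'd'e + c'de' + b'de' + bde + a'd'e + a'c' + abd'e'

7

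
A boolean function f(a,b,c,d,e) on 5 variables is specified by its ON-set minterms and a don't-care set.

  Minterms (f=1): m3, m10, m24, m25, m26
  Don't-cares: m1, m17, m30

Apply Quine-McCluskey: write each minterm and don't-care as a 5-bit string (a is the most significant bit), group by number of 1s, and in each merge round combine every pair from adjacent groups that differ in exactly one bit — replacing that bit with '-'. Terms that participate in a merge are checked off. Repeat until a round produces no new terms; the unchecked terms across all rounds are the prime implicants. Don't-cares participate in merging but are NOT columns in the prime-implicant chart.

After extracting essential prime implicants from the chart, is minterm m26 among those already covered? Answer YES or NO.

YES

size-2^0 implicants → 00001(✓)  00011(✓)  01010(✓)  10001(✓)  11000(✓)  11001(✓)  11010(✓)  11110(✓)
size-2^1 implicants → -0001  -1010  000-1  1-001  11-10  110-0  1100-
Unchecked terms (primes): -0001, -1010, 000-1, 1-001, 11-10, 110-0, 1100-
Minterm coverage:
  m3 ⊆ 000-1 [E]
  m10 ⊆ -1010 [E]
  m24 ⊆ 110-0,1100-
  m25 ⊆ 1-001,1100-
  m26 ⊆ -1010,11-10,110-0
E = {-1010, 000-1}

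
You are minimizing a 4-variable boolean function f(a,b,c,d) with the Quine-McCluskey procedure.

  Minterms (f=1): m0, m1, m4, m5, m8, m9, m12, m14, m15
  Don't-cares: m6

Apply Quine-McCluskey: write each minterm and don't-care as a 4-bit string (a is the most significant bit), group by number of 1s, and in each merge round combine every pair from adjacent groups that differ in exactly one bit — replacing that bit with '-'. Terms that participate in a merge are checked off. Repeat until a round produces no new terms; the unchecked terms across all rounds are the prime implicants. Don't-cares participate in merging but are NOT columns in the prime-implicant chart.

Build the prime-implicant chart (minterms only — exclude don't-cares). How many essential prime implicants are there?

Round 0: 0000✓ 0001✓ 0100✓ 0101✓ 0110✓ 1000✓ 1001✓ 1100✓ 1110✓ 1111✓
Round 1: -000✓ -001✓ -100✓ -110✓ 0-00✓ 0-01✓ 000-✓ 01-0✓ 010-✓ 1-00✓ 100-✓ 11-0✓ 111-
Round 2: --00 -00- -1-0 0-0-
PIs = {--00, -00-, -1-0, 0-0-, 111-}
Coverage chart:
  m0: --00,-00-,0-0-
  m1: -00-,0-0-
  m4: --00,-1-0,0-0-
  m5: 0-0- ←essential
  m8: --00,-00-
  m9: -00- ←essential
  m12: --00,-1-0
  m14: -1-0,111-
  m15: 111- ←essential
Essential: -00-, 0-0-, 111-

3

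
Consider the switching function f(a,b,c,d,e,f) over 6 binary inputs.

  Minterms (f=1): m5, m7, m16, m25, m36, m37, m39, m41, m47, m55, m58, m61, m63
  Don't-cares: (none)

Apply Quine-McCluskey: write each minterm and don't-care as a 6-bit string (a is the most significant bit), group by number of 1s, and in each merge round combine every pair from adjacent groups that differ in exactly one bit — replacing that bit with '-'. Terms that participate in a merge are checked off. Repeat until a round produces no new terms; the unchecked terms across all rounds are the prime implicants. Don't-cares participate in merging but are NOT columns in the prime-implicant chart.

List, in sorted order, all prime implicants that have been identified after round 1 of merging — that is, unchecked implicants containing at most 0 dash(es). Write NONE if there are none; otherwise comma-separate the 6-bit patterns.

010000, 011001, 101001, 111010

size-2^0 implicants → 000101(✓)  000111(✓)  010000  011001  100100(✓)  100101(✓)  100111(✓)  101001  101111(✓)  110111(✓)  111010  111101(✓)  111111(✓)
size-2^1 implicants → -00101(✓)  -00111(✓)  0001-1(✓)  1-0111(✓)  1-1111(✓)  10-111(✓)  1001-1(✓)  10010-  11-111(✓)  1111-1
size-2^2 implicants → -001-1  1--111
Unchecked terms (primes): -001-1, 010000, 011001, 1--111, 10010-, 101001, 111010, 1111-1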